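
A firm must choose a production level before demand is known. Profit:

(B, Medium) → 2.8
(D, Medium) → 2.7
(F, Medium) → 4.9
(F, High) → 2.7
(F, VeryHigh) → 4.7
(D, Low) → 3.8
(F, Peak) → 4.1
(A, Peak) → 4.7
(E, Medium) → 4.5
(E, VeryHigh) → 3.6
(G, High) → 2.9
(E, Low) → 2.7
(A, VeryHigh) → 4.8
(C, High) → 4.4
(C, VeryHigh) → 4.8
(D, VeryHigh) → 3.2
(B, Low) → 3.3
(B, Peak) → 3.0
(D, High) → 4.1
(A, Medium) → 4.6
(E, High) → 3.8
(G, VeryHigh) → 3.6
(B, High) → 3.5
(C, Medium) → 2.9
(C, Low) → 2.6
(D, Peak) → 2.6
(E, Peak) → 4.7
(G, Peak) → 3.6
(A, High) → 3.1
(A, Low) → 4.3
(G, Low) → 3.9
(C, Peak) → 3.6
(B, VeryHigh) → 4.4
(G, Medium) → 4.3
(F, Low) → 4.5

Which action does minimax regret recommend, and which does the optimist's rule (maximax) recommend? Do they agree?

Column bests: Low=4.5, Medium=4.9, High=4.4, VeryHigh=4.8, Peak=4.7.
A regrets: 0.2, 0.3, 1.3, 0.0, 0.0 → max 1.3
B regrets: 1.2, 2.1, 0.9, 0.4, 1.7 → max 2.1
C regrets: 1.9, 2.0, 0.0, 0.0, 1.1 → max 2.0
D regrets: 0.7, 2.2, 0.3, 1.6, 2.1 → max 2.2
E regrets: 1.8, 0.4, 0.6, 1.2, 0.0 → max 1.8
F regrets: 0.0, 0.0, 1.7, 0.1, 0.6 → max 1.7
G regrets: 0.6, 0.6, 1.5, 1.2, 1.1 → max 1.5
Smallest max regret = 1.3 → A.
Row maxima: A=4.8, B=4.4, C=4.8, D=4.1, E=4.7, F=4.9, G=4.3
Best best-case = 4.9 → F.

minimax regret → A; maximax → F (disagree)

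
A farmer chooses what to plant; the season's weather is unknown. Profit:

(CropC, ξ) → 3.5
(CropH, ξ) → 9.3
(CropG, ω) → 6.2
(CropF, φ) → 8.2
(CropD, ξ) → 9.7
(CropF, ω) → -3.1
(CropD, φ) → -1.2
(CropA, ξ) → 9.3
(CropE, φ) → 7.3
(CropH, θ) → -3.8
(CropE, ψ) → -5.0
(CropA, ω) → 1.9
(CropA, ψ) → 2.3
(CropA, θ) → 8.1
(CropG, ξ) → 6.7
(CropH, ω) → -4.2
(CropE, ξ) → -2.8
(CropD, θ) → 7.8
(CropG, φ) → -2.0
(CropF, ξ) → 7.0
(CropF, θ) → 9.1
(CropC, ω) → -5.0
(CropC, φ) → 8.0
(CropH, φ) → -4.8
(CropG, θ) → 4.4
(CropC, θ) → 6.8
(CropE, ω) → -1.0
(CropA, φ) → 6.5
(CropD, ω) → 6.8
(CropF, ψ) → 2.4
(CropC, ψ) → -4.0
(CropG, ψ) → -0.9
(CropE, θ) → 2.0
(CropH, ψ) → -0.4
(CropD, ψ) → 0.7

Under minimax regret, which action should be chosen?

Column bests: θ=9.1, φ=8.2, ψ=2.4, ω=6.8, ξ=9.7.
CropC regrets: 2.3, 0.2, 6.4, 11.8, 6.2 → max 11.8
CropF regrets: 0.0, 0.0, 0.0, 9.9, 2.7 → max 9.9
CropH regrets: 12.9, 13.0, 2.8, 11.0, 0.4 → max 13.0
CropG regrets: 4.7, 10.2, 3.3, 0.6, 3.0 → max 10.2
CropE regrets: 7.1, 0.9, 7.4, 7.8, 12.5 → max 12.5
CropA regrets: 1.0, 1.7, 0.1, 4.9, 0.4 → max 4.9
CropD regrets: 1.3, 9.4, 1.7, 0.0, 0.0 → max 9.4
Smallest max regret = 4.9 → CropA.

CropA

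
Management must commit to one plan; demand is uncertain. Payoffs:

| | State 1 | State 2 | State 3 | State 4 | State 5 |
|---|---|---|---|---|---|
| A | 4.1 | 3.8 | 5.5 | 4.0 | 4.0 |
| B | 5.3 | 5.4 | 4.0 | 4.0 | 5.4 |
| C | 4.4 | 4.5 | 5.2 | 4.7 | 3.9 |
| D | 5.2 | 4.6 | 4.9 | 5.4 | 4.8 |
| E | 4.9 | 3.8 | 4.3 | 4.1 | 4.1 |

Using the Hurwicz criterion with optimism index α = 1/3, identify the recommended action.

D

A: 1/3·5.5 + 2/3·3.8 = 131/30
B: 1/3·5.4 + 2/3·4.0 = 67/15
C: 1/3·5.2 + 2/3·3.9 = 13/3
D: 1/3·5.4 + 2/3·4.6 = 73/15
E: 1/3·4.9 + 2/3·3.8 = 25/6
Highest Hurwicz score = 73/15 → D.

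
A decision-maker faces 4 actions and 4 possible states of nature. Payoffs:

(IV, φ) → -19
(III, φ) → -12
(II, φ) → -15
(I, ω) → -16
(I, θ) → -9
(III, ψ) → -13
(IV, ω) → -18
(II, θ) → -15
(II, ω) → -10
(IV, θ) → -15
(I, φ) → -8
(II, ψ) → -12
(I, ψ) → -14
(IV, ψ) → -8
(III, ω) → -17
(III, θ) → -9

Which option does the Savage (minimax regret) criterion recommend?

I

Column bests: θ=-9, φ=-8, ψ=-8, ω=-10.
I regrets: 0, 0, 6, 6 → max 6
II regrets: 6, 7, 4, 0 → max 7
III regrets: 0, 4, 5, 7 → max 7
IV regrets: 6, 11, 0, 8 → max 11
Smallest max regret = 6 → I.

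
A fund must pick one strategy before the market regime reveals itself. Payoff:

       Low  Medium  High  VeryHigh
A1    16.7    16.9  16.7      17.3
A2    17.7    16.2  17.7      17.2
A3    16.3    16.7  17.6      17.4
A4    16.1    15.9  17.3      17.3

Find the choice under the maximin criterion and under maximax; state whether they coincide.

maximin → A1; maximax → A2 (disagree)

Row minima: A1=16.7, A2=16.2, A3=16.3, A4=15.9
Best worst-case = 16.7 → A1.
Row maxima: A1=17.3, A2=17.7, A3=17.6, A4=17.3
Best best-case = 17.7 → A2.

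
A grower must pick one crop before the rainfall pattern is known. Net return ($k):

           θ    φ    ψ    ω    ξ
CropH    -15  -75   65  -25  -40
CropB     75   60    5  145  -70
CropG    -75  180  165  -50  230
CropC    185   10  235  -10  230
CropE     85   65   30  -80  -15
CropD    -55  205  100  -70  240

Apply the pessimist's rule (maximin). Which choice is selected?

CropC

Row minima: CropH=-75, CropB=-70, CropG=-75, CropC=-10, CropE=-80, CropD=-70
Best worst-case = -10 → CropC.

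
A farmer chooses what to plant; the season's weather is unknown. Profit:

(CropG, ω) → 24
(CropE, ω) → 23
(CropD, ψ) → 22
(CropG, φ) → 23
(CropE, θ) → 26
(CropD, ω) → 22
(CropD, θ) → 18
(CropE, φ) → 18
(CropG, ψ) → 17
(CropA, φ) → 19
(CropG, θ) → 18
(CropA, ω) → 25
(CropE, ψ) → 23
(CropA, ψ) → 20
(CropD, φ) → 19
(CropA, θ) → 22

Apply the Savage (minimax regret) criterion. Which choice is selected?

CropA

Column bests: θ=26, φ=23, ψ=23, ω=25.
CropA regrets: 4, 4, 3, 0 → max 4
CropG regrets: 8, 0, 6, 1 → max 8
CropD regrets: 8, 4, 1, 3 → max 8
CropE regrets: 0, 5, 0, 2 → max 5
Smallest max regret = 4 → CropA.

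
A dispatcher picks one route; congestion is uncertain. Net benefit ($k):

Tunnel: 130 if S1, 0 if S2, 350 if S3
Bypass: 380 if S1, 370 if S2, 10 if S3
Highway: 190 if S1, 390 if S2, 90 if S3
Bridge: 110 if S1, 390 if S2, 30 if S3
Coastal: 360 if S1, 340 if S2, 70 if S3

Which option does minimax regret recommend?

Column bests: S1=380, S2=390, S3=350.
Tunnel regrets: 250, 390, 0 → max 390
Bypass regrets: 0, 20, 340 → max 340
Highway regrets: 190, 0, 260 → max 260
Bridge regrets: 270, 0, 320 → max 320
Coastal regrets: 20, 50, 280 → max 280
Smallest max regret = 260 → Highway.

Highway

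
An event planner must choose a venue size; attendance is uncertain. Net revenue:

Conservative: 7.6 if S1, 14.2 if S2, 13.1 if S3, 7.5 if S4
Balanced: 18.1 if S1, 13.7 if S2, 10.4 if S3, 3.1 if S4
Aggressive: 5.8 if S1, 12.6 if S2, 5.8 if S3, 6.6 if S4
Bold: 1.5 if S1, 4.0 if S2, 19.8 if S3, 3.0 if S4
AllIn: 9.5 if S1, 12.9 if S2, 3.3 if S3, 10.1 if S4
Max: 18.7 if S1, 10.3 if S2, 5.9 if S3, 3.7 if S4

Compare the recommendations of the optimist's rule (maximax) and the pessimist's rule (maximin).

Row maxima: Conservative=14.2, Balanced=18.1, Aggressive=12.6, Bold=19.8, AllIn=12.9, Max=18.7
Best best-case = 19.8 → Bold.
Row minima: Conservative=7.5, Balanced=3.1, Aggressive=5.8, Bold=1.5, AllIn=3.3, Max=3.7
Best worst-case = 7.5 → Conservative.

maximax → Bold; maximin → Conservative (disagree)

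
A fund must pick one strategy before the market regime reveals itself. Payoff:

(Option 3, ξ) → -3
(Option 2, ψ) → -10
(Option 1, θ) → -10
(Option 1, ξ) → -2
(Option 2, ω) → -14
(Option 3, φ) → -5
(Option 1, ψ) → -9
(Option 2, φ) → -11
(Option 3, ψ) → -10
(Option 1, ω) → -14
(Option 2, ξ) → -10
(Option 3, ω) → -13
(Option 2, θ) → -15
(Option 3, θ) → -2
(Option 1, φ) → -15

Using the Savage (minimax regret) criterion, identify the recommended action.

Option 3

Column bests: θ=-2, φ=-5, ψ=-9, ω=-13, ξ=-2.
Option 1 regrets: 8, 10, 0, 1, 0 → max 10
Option 2 regrets: 13, 6, 1, 1, 8 → max 13
Option 3 regrets: 0, 0, 1, 0, 1 → max 1
Smallest max regret = 1 → Option 3.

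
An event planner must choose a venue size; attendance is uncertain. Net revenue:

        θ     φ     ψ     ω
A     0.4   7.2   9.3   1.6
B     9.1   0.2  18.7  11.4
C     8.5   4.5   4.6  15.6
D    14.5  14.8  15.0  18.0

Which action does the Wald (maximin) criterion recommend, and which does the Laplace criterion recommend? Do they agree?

Row minima: A=0.4, B=0.2, C=4.5, D=14.5
Best worst-case = 14.5 → D.
Row averages: A=4.625, B=9.85, C=8.3, D=15.575
Highest average = 15.575 → D.

maximin → D; laplace → D (agree)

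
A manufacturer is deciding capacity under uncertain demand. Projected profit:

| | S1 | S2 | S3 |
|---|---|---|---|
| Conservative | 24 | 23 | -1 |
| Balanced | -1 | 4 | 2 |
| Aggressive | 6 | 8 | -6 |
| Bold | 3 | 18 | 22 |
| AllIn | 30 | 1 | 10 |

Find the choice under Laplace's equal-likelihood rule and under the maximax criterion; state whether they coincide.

Row averages: Conservative=46/3, Balanced=5/3, Aggressive=8/3, Bold=43/3, AllIn=41/3
Highest average = 46/3 → Conservative.
Row maxima: Conservative=24, Balanced=4, Aggressive=8, Bold=22, AllIn=30
Best best-case = 30 → AllIn.

laplace → Conservative; maximax → AllIn (disagree)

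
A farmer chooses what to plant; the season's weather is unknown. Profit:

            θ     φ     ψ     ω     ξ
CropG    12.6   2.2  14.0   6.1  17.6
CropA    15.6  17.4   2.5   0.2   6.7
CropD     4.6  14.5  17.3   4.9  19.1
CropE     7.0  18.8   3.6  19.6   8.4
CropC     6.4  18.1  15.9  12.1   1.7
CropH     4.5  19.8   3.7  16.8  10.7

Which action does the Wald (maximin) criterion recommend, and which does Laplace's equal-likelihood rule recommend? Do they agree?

maximin → CropD; laplace → CropD (agree)

Row minima: CropG=2.2, CropA=0.2, CropD=4.6, CropE=3.6, CropC=1.7, CropH=3.7
Best worst-case = 4.6 → CropD.
Row averages: CropG=10.5, CropA=8.48, CropD=12.08, CropE=11.48, CropC=10.84, CropH=11.1
Highest average = 12.08 → CropD.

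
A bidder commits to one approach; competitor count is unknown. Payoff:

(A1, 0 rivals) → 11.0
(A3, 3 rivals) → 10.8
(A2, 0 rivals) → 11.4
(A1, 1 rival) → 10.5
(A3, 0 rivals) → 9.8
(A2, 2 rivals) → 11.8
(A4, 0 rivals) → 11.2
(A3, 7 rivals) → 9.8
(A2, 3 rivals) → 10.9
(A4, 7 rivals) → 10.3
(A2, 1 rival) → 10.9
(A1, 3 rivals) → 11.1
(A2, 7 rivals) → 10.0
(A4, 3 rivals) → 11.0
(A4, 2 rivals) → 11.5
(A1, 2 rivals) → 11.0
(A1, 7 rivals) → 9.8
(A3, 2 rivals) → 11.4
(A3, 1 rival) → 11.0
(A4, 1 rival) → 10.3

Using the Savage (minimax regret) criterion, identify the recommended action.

A2

Column bests: 0 rivals=11.4, 1 rival=11.0, 2 rivals=11.8, 3 rivals=11.1, 7 rivals=10.3.
A1 regrets: 0.4, 0.5, 0.8, 0.0, 0.5 → max 0.8
A2 regrets: 0.0, 0.1, 0.0, 0.2, 0.3 → max 0.3
A3 regrets: 1.6, 0.0, 0.4, 0.3, 0.5 → max 1.6
A4 regrets: 0.2, 0.7, 0.3, 0.1, 0.0 → max 0.7
Smallest max regret = 0.3 → A2.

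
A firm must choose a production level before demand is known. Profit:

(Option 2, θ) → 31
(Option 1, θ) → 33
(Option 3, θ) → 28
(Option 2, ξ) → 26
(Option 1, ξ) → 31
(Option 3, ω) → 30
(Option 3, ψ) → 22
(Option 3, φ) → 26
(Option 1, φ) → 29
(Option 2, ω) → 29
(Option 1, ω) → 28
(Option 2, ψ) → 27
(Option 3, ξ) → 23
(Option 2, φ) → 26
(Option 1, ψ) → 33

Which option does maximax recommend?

Row maxima: Option 1=33, Option 2=31, Option 3=30
Best best-case = 33 → Option 1.

Option 1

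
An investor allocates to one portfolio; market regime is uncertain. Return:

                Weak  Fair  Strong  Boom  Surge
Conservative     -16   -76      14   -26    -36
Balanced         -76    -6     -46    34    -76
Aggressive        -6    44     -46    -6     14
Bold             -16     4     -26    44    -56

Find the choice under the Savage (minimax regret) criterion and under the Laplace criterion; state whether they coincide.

Column bests: Weak=-6, Fair=44, Strong=14, Boom=44, Surge=14.
Conservative regrets: 10, 120, 0, 70, 50 → max 120
Balanced regrets: 70, 50, 60, 10, 90 → max 90
Aggressive regrets: 0, 0, 60, 50, 0 → max 60
Bold regrets: 10, 40, 40, 0, 70 → max 70
Smallest max regret = 60 → Aggressive.
Row averages: Conservative=-28, Balanced=-34, Aggressive=0, Bold=-10
Highest average = 0 → Aggressive.

minimax regret → Aggressive; laplace → Aggressive (agree)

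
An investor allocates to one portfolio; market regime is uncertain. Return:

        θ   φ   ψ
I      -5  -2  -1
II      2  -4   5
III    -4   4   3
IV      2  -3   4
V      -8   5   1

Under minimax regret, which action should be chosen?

III

Column bests: θ=2, φ=5, ψ=5.
I regrets: 7, 7, 6 → max 7
II regrets: 0, 9, 0 → max 9
III regrets: 6, 1, 2 → max 6
IV regrets: 0, 8, 1 → max 8
V regrets: 10, 0, 4 → max 10
Smallest max regret = 6 → III.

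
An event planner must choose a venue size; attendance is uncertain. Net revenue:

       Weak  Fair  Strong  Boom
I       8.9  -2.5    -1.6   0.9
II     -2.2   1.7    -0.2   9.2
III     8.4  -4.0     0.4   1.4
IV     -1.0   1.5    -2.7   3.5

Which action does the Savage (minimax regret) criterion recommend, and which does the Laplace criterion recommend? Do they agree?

minimax regret → III; laplace → II (disagree)

Column bests: Weak=8.9, Fair=1.7, Strong=0.4, Boom=9.2.
I regrets: 0.0, 4.2, 2.0, 8.3 → max 8.3
II regrets: 11.1, 0.0, 0.6, 0.0 → max 11.1
III regrets: 0.5, 5.7, 0.0, 7.8 → max 7.8
IV regrets: 9.9, 0.2, 3.1, 5.7 → max 9.9
Smallest max regret = 7.8 → III.
Row averages: I=1.425, II=2.125, III=1.55, IV=0.325
Highest average = 2.125 → II.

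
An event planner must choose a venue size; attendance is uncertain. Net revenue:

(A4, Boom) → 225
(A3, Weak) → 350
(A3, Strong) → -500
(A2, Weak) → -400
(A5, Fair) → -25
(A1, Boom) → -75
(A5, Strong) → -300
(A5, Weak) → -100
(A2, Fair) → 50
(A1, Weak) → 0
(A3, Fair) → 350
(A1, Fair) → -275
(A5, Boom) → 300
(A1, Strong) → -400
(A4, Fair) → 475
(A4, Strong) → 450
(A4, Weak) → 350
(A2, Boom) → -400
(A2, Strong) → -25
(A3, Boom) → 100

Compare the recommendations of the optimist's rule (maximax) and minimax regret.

maximax → A4; minimax regret → A4 (agree)

Row maxima: A1=0, A2=50, A3=350, A4=475, A5=300
Best best-case = 475 → A4.
Column bests: Weak=350, Fair=475, Strong=450, Boom=300.
A1 regrets: 350, 750, 850, 375 → max 850
A2 regrets: 750, 425, 475, 700 → max 750
A3 regrets: 0, 125, 950, 200 → max 950
A4 regrets: 0, 0, 0, 75 → max 75
A5 regrets: 450, 500, 750, 0 → max 750
Smallest max regret = 75 → A4.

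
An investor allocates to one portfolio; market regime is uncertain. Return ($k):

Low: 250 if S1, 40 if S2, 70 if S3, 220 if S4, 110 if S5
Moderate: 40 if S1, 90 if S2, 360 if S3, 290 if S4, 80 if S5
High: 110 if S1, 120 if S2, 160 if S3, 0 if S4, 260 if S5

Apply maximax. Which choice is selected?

Row maxima: Low=250, Moderate=360, High=260
Best best-case = 360 → Moderate.

Moderate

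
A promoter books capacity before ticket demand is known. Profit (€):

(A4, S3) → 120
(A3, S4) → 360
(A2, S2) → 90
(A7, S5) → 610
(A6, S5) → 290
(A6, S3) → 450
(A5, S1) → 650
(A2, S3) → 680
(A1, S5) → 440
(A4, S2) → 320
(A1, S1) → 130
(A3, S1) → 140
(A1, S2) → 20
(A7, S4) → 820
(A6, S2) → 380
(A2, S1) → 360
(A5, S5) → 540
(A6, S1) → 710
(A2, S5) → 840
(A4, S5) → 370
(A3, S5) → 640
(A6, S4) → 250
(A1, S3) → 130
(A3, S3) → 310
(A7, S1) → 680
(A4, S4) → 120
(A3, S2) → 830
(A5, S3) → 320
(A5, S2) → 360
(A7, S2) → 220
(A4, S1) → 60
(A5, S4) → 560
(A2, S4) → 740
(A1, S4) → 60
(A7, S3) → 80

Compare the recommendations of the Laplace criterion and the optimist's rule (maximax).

laplace → A2; maximax → A2 (agree)

Row averages: A1=156, A2=542, A3=456, A4=198, A5=486, A6=416, A7=482
Highest average = 542 → A2.
Row maxima: A1=440, A2=840, A3=830, A4=370, A5=650, A6=710, A7=820
Best best-case = 840 → A2.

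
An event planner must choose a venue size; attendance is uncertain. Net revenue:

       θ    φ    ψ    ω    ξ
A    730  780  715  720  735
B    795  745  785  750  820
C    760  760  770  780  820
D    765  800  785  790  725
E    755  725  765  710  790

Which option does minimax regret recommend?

C

Column bests: θ=795, φ=800, ψ=785, ω=790, ξ=820.
A regrets: 65, 20, 70, 70, 85 → max 85
B regrets: 0, 55, 0, 40, 0 → max 55
C regrets: 35, 40, 15, 10, 0 → max 40
D regrets: 30, 0, 0, 0, 95 → max 95
E regrets: 40, 75, 20, 80, 30 → max 80
Smallest max regret = 40 → C.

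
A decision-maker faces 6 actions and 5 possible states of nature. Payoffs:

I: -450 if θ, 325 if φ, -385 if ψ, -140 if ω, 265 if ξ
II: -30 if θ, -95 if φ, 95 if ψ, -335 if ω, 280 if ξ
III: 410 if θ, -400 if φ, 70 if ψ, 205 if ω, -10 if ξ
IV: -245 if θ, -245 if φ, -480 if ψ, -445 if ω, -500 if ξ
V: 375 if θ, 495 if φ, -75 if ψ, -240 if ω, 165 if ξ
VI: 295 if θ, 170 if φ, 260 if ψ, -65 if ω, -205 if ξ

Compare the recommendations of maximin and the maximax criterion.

Row minima: I=-450, II=-335, III=-400, IV=-500, V=-240, VI=-205
Best worst-case = -205 → VI.
Row maxima: I=325, II=280, III=410, IV=-245, V=495, VI=295
Best best-case = 495 → V.

maximin → VI; maximax → V (disagree)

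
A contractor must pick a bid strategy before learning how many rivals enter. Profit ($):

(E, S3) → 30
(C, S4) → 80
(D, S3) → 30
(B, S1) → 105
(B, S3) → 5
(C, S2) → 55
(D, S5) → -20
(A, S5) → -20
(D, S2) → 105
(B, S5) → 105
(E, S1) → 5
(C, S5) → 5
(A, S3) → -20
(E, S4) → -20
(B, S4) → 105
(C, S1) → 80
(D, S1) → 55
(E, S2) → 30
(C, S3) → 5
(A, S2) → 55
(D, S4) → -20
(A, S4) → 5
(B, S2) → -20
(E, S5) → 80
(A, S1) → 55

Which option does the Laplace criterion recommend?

B

Row averages: A=15, B=60, C=45, D=30, E=25
Highest average = 60 → B.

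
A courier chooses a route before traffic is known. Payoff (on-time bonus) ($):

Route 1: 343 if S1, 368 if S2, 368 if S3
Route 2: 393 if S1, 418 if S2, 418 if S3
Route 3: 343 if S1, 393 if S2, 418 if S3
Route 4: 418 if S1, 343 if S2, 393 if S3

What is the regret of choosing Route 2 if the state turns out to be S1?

25

Best payoff under S1 is 418.
Regret = 418 − 393 = 25.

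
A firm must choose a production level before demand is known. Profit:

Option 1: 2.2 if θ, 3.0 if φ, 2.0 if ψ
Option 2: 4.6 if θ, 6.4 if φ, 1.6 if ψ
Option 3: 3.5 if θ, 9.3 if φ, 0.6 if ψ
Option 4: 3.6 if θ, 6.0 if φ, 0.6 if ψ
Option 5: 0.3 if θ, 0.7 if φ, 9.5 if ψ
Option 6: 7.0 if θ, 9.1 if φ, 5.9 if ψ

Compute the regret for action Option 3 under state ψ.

Best payoff under ψ is 9.5.
Regret = 9.5 − 0.6 = 8.9.

8.9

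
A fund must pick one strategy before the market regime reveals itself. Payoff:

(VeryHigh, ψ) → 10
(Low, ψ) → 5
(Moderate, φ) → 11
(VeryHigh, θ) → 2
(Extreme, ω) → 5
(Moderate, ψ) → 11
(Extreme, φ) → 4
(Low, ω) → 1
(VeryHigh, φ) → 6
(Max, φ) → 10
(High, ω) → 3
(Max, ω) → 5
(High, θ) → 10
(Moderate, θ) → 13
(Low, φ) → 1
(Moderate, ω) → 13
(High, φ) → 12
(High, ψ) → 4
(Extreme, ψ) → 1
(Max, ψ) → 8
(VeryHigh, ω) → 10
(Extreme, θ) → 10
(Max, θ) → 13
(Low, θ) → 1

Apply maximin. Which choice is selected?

Moderate

Row minima: Low=1, Moderate=11, High=3, VeryHigh=2, Extreme=1, Max=5
Best worst-case = 11 → Moderate.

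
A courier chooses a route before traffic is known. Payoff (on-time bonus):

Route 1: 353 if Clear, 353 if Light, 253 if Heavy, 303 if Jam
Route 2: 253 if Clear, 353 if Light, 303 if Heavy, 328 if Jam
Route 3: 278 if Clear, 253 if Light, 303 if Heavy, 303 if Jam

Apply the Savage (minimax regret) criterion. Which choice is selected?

Route 1

Column bests: Clear=353, Light=353, Heavy=303, Jam=328.
Route 1 regrets: 0, 0, 50, 25 → max 50
Route 2 regrets: 100, 0, 0, 0 → max 100
Route 3 regrets: 75, 100, 0, 25 → max 100
Smallest max regret = 50 → Route 1.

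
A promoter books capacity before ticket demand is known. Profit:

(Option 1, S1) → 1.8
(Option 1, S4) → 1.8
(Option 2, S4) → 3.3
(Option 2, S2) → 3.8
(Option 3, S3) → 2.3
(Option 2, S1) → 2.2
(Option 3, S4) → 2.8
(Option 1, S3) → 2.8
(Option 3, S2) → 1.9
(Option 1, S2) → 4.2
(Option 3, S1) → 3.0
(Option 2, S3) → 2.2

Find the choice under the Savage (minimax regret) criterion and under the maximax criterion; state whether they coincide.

Column bests: S1=3.0, S2=4.2, S3=2.8, S4=3.3.
Option 1 regrets: 1.2, 0.0, 0.0, 1.5 → max 1.5
Option 2 regrets: 0.8, 0.4, 0.6, 0.0 → max 0.8
Option 3 regrets: 0.0, 2.3, 0.5, 0.5 → max 2.3
Smallest max regret = 0.8 → Option 2.
Row maxima: Option 1=4.2, Option 2=3.8, Option 3=3.0
Best best-case = 4.2 → Option 1.

minimax regret → Option 2; maximax → Option 1 (disagree)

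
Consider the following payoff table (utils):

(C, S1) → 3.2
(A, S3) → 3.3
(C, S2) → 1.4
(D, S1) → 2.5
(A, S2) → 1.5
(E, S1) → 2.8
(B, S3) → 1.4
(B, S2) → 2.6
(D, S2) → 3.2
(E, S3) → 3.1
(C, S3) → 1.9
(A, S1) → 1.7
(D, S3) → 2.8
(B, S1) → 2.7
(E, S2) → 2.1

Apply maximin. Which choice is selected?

Row minima: A=1.5, B=1.4, C=1.4, D=2.5, E=2.1
Best worst-case = 2.5 → D.

D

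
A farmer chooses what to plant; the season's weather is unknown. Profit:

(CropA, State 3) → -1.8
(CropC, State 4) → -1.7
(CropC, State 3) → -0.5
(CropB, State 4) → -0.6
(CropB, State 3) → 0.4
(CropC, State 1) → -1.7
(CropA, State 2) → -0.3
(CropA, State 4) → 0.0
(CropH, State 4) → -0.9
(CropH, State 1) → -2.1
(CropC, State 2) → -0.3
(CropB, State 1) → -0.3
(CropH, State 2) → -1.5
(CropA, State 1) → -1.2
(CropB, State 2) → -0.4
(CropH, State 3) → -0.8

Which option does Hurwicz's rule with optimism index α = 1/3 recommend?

CropB

CropB: 1/3·0.4 + 2/3·(-0.6) = -4/15
CropA: 1/3·0.0 + 2/3·(-1.8) = -1.2
CropH: 1/3·(-0.8) + 2/3·(-2.1) = -5/3
CropC: 1/3·(-0.3) + 2/3·(-1.7) = -37/30
Highest Hurwicz score = -4/15 → CropB.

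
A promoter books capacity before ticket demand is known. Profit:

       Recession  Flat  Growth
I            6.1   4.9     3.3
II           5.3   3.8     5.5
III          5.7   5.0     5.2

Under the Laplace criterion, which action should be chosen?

Row averages: I=143/30, II=73/15, III=5.3
Highest average = 5.3 → III.

III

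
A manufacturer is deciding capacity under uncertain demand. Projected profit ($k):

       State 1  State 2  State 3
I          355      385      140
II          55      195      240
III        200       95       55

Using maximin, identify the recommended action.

I

Row minima: I=140, II=55, III=55
Best worst-case = 140 → I.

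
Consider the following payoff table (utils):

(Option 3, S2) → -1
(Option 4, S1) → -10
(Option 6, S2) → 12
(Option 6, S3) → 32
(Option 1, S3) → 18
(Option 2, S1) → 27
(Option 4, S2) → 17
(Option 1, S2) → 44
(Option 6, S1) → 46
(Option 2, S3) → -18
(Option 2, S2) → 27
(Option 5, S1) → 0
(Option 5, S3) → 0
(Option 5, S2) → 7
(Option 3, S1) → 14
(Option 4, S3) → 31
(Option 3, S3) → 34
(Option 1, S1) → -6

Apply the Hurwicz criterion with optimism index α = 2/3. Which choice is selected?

Option 6

Option 1: 2/3·44 + 1/3·(-6) = 82/3
Option 2: 2/3·27 + 1/3·(-18) = 12
Option 3: 2/3·34 + 1/3·(-1) = 67/3
Option 4: 2/3·31 + 1/3·(-10) = 52/3
Option 5: 2/3·7 + 1/3·0 = 14/3
Option 6: 2/3·46 + 1/3·12 = 104/3
Highest Hurwicz score = 104/3 → Option 6.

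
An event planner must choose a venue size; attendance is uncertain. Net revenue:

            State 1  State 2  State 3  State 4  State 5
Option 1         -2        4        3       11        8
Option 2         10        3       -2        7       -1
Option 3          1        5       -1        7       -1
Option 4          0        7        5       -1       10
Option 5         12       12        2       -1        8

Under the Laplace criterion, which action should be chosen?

Option 5

Row averages: Option 1=4.8, Option 2=3.4, Option 3=2.2, Option 4=4.2, Option 5=6.6
Highest average = 6.6 → Option 5.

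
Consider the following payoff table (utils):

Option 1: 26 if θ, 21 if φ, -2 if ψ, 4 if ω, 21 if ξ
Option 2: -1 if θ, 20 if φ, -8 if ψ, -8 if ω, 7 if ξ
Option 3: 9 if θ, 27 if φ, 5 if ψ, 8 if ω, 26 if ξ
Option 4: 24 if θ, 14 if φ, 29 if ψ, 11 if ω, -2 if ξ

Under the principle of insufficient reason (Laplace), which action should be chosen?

Option 4

Row averages: Option 1=14, Option 2=2, Option 3=15, Option 4=15.2
Highest average = 15.2 → Option 4.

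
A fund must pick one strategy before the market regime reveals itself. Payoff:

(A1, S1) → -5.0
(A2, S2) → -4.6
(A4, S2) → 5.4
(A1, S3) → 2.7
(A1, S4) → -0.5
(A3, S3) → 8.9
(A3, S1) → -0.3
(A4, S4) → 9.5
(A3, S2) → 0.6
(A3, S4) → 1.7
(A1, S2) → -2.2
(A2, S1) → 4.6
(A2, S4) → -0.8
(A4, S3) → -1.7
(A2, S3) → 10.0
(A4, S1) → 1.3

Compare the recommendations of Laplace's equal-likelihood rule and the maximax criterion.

Row averages: A1=-1.25, A2=2.3, A3=2.725, A4=3.625
Highest average = 3.625 → A4.
Row maxima: A1=2.7, A2=10.0, A3=8.9, A4=9.5
Best best-case = 10.0 → A2.

laplace → A4; maximax → A2 (disagree)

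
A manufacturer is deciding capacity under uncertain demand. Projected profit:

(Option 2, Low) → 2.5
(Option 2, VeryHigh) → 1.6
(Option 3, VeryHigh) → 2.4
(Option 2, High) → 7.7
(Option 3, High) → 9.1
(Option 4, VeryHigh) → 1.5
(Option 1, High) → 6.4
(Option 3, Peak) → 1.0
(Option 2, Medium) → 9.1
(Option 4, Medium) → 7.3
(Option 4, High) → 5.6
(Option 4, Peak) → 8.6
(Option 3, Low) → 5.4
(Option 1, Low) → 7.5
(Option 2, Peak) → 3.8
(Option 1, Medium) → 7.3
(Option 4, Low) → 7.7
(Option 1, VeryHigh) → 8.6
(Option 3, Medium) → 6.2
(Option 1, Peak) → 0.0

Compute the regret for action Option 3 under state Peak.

Best payoff under Peak is 8.6.
Regret = 8.6 − 1.0 = 7.6.

7.6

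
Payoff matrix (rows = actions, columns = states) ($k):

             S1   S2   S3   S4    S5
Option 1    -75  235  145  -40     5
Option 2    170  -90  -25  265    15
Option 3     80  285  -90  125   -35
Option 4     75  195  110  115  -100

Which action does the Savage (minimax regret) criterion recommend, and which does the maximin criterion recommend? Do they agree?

minimax regret → Option 4; maximin → Option 1 (disagree)

Column bests: S1=170, S2=285, S3=145, S4=265, S5=15.
Option 1 regrets: 245, 50, 0, 305, 10 → max 305
Option 2 regrets: 0, 375, 170, 0, 0 → max 375
Option 3 regrets: 90, 0, 235, 140, 50 → max 235
Option 4 regrets: 95, 90, 35, 150, 115 → max 150
Smallest max regret = 150 → Option 4.
Row minima: Option 1=-75, Option 2=-90, Option 3=-90, Option 4=-100
Best worst-case = -75 → Option 1.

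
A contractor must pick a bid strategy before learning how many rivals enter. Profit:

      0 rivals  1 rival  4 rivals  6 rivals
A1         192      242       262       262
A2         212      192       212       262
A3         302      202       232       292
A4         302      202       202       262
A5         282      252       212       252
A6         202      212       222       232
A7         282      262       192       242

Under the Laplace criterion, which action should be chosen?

Row averages: A1=239.5, A2=219.5, A3=257, A4=242, A5=249.5, A6=217, A7=244.5
Highest average = 257 → A3.

A3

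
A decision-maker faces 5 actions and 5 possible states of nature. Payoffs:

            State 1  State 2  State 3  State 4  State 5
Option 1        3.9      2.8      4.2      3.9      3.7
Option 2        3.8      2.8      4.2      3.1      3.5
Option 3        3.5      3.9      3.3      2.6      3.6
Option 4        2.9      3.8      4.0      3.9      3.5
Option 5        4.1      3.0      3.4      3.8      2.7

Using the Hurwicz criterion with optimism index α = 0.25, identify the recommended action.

Option 4

Option 1: 0.25·4.2 + 0.75·2.8 = 3.15
Option 2: 0.25·4.2 + 0.75·2.8 = 3.15
Option 3: 0.25·3.9 + 0.75·2.6 = 2.925
Option 4: 0.25·4.0 + 0.75·2.9 = 3.175
Option 5: 0.25·4.1 + 0.75·2.7 = 3.05
Highest Hurwicz score = 3.175 → Option 4.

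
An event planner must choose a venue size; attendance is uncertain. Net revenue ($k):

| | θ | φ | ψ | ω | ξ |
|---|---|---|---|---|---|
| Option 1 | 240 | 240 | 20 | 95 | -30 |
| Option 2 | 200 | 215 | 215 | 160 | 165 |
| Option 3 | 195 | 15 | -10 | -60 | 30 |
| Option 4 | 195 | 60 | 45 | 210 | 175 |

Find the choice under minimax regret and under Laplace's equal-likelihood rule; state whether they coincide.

Column bests: θ=240, φ=240, ψ=215, ω=210, ξ=175.
Option 1 regrets: 0, 0, 195, 115, 205 → max 205
Option 2 regrets: 40, 25, 0, 50, 10 → max 50
Option 3 regrets: 45, 225, 225, 270, 145 → max 270
Option 4 regrets: 45, 180, 170, 0, 0 → max 180
Smallest max regret = 50 → Option 2.
Row averages: Option 1=113, Option 2=191, Option 3=34, Option 4=137
Highest average = 191 → Option 2.

minimax regret → Option 2; laplace → Option 2 (agree)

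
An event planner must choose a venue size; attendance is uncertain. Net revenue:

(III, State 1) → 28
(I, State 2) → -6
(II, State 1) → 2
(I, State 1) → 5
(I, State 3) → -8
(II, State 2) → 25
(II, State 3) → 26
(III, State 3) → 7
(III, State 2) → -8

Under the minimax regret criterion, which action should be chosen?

Column bests: State 1=28, State 2=25, State 3=26.
I regrets: 23, 31, 34 → max 34
II regrets: 26, 0, 0 → max 26
III regrets: 0, 33, 19 → max 33
Smallest max regret = 26 → II.

II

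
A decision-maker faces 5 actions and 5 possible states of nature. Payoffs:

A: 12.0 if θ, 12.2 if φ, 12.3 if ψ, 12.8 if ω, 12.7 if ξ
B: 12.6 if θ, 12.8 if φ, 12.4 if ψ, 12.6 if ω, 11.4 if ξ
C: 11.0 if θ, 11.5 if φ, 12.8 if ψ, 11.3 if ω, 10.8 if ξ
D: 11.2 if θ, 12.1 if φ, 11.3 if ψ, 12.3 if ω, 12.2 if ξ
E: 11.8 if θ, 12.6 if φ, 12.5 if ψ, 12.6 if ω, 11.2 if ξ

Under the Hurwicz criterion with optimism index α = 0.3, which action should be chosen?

A: 0.3·12.8 + 0.7·12.0 = 12.24
B: 0.3·12.8 + 0.7·11.4 = 11.82
C: 0.3·12.8 + 0.7·10.8 = 11.4
D: 0.3·12.3 + 0.7·11.2 = 11.53
E: 0.3·12.6 + 0.7·11.2 = 11.62
Highest Hurwicz score = 12.24 → A.

A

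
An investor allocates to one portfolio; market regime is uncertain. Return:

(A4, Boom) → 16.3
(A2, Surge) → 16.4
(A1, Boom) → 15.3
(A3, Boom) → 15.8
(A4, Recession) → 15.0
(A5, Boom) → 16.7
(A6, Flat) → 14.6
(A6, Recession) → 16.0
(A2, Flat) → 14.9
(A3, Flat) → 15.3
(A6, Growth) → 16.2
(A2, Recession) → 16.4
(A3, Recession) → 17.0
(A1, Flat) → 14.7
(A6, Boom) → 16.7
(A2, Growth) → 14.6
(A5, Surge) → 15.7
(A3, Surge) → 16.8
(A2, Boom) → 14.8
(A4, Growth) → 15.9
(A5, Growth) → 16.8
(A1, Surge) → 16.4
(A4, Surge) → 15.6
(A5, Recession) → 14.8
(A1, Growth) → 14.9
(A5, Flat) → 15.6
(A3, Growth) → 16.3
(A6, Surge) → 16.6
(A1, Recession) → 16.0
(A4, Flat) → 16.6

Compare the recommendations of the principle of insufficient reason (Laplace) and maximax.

laplace → A3; maximax → A3 (agree)

Row averages: A1=15.46, A2=15.42, A3=16.24, A4=15.88, A5=15.92, A6=16.02
Highest average = 16.24 → A3.
Row maxima: A1=16.4, A2=16.4, A3=17.0, A4=16.6, A5=16.8, A6=16.7
Best best-case = 17.0 → A3.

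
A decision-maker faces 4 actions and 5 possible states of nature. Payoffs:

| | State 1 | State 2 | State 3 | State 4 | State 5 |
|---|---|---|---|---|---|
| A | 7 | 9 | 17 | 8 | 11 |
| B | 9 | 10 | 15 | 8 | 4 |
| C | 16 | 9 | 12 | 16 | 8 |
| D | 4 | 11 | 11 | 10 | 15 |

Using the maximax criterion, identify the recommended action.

Row maxima: A=17, B=15, C=16, D=15
Best best-case = 17 → A.

A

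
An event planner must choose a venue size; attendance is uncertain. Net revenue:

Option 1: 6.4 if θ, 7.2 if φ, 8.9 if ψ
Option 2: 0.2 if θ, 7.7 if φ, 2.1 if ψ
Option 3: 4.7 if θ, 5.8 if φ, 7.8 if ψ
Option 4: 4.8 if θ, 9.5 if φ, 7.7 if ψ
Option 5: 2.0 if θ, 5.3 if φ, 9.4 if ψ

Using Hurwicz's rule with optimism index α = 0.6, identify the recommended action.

Option 1: 0.6·8.9 + 0.4·6.4 = 7.9
Option 2: 0.6·7.7 + 0.4·0.2 = 4.7
Option 3: 0.6·7.8 + 0.4·4.7 = 6.56
Option 4: 0.6·9.5 + 0.4·4.8 = 7.62
Option 5: 0.6·9.4 + 0.4·2.0 = 6.44
Highest Hurwicz score = 7.9 → Option 1.

Option 1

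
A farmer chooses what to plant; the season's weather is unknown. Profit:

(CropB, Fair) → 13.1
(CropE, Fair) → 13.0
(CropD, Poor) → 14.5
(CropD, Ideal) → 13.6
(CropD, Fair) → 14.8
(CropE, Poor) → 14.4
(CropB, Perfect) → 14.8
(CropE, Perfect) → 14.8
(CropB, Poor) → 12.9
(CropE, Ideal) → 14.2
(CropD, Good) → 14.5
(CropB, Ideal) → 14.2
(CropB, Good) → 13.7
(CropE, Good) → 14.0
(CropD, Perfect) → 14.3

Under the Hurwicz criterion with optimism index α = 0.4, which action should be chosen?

CropB: 0.4·14.8 + 0.6·12.9 = 13.66
CropE: 0.4·14.8 + 0.6·13.0 = 13.72
CropD: 0.4·14.8 + 0.6·13.6 = 14.08
Highest Hurwicz score = 14.08 → CropD.

CropD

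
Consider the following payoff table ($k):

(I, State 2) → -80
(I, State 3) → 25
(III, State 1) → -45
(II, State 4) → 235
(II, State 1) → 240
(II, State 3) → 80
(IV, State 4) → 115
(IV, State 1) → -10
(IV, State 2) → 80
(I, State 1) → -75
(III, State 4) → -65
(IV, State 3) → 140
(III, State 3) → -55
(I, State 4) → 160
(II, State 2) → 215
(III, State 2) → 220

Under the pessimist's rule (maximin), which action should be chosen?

Row minima: I=-80, II=80, III=-65, IV=-10
Best worst-case = 80 → II.

II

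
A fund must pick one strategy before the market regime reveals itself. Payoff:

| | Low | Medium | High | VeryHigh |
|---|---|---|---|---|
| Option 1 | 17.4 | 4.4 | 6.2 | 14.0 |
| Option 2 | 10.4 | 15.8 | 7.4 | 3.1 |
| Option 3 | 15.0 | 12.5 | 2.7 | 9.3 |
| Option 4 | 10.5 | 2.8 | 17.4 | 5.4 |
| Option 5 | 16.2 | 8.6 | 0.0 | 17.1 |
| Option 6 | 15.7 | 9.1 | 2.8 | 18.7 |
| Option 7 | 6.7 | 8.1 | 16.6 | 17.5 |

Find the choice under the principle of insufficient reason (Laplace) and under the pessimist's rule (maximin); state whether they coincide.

Row averages: Option 1=10.5, Option 2=9.175, Option 3=9.875, Option 4=9.025, Option 5=10.475, Option 6=11.575, Option 7=12.225
Highest average = 12.225 → Option 7.
Row minima: Option 1=4.4, Option 2=3.1, Option 3=2.7, Option 4=2.8, Option 5=0.0, Option 6=2.8, Option 7=6.7
Best worst-case = 6.7 → Option 7.

laplace → Option 7; maximin → Option 7 (agree)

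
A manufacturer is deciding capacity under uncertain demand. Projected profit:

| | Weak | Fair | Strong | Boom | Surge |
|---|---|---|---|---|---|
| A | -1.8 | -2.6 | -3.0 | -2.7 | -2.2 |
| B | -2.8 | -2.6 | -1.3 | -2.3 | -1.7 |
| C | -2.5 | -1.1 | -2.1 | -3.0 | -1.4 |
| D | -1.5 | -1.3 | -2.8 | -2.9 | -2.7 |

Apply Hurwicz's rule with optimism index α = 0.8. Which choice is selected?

C

A: 0.8·(-1.8) + 0.2·(-3.0) = -2.04
B: 0.8·(-1.3) + 0.2·(-2.8) = -1.6
C: 0.8·(-1.1) + 0.2·(-3.0) = -1.48
D: 0.8·(-1.3) + 0.2·(-2.9) = -1.62
Highest Hurwicz score = -1.48 → C.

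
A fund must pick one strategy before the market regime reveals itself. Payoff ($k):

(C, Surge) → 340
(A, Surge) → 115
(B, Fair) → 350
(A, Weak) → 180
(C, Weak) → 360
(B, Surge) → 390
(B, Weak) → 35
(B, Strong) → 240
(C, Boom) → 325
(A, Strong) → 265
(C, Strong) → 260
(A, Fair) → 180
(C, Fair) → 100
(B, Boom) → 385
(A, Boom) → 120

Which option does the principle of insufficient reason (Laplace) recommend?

Row averages: A=172, B=280, C=277
Highest average = 280 → B.

B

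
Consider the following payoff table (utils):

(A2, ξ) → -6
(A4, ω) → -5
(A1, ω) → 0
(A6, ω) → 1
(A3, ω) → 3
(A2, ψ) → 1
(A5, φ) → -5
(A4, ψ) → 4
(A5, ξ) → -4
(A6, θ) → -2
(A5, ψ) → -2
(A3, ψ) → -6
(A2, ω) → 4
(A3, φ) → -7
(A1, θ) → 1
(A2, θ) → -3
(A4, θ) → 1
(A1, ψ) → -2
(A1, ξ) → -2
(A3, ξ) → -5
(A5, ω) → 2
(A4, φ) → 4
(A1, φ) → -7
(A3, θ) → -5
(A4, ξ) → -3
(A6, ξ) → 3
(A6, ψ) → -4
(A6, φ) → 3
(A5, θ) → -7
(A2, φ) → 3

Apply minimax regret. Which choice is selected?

Column bests: θ=1, φ=4, ψ=4, ω=4, ξ=3.
A1 regrets: 0, 11, 6, 4, 5 → max 11
A2 regrets: 4, 1, 3, 0, 9 → max 9
A3 regrets: 6, 11, 10, 1, 8 → max 11
A4 regrets: 0, 0, 0, 9, 6 → max 9
A5 regrets: 8, 9, 6, 2, 7 → max 9
A6 regrets: 3, 1, 8, 3, 0 → max 8
Smallest max regret = 8 → A6.

A6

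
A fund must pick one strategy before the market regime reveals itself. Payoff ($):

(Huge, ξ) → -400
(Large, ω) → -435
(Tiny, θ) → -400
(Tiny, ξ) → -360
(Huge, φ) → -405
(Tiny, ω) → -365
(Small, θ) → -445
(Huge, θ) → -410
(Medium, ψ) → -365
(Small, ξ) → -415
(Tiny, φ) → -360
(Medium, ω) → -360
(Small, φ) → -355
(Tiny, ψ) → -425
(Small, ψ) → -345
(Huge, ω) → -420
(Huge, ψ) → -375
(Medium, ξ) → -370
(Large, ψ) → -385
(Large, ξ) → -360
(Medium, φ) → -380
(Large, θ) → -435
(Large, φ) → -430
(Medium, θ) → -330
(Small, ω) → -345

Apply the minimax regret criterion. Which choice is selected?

Column bests: θ=-330, φ=-355, ψ=-345, ω=-345, ξ=-360.
Tiny regrets: 70, 5, 80, 20, 0 → max 80
Small regrets: 115, 0, 0, 0, 55 → max 115
Medium regrets: 0, 25, 20, 15, 10 → max 25
Large regrets: 105, 75, 40, 90, 0 → max 105
Huge regrets: 80, 50, 30, 75, 40 → max 80
Smallest max regret = 25 → Medium.

Medium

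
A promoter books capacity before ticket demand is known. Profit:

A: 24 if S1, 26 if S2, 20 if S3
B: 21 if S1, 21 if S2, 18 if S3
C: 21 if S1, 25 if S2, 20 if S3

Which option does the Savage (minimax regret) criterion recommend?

Column bests: S1=24, S2=26, S3=20.
A regrets: 0, 0, 0 → max 0
B regrets: 3, 5, 2 → max 5
C regrets: 3, 1, 0 → max 3
Smallest max regret = 0 → A.

A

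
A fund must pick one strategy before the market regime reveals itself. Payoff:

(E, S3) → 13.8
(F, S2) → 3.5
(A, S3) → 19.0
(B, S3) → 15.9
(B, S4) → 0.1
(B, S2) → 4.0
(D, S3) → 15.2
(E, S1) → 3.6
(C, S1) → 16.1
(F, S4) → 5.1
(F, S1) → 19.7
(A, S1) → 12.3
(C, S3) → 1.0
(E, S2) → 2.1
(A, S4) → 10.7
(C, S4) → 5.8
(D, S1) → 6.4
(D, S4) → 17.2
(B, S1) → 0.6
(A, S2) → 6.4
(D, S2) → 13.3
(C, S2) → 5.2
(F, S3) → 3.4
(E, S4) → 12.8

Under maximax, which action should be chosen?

F

Row maxima: A=19.0, B=15.9, C=16.1, D=17.2, E=13.8, F=19.7
Best best-case = 19.7 → F.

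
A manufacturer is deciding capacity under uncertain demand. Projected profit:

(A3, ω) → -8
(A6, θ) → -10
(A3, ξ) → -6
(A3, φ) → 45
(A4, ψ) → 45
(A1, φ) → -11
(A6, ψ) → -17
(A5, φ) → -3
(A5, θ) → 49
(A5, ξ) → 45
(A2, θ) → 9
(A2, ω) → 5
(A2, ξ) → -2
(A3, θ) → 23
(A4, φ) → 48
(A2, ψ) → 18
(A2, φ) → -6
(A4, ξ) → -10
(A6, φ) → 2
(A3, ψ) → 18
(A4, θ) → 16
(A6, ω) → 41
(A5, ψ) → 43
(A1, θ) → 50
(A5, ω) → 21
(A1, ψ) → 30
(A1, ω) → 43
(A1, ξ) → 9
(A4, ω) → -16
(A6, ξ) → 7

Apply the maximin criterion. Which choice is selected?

A5

Row minima: A1=-11, A2=-6, A3=-8, A4=-16, A5=-3, A6=-17
Best worst-case = -3 → A5.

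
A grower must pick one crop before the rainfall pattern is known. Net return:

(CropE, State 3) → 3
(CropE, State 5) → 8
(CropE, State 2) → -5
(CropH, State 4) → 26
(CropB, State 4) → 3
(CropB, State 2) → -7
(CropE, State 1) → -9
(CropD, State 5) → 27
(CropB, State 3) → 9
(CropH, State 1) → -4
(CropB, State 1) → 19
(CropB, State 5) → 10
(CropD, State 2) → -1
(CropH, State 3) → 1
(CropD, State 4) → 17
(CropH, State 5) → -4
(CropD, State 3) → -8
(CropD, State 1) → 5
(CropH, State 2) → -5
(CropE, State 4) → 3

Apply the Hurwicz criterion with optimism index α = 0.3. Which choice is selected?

CropH

CropB: 0.3·19 + 0.7·(-7) = 0.8
CropD: 0.3·27 + 0.7·(-8) = 2.5
CropE: 0.3·8 + 0.7·(-9) = -3.9
CropH: 0.3·26 + 0.7·(-5) = 4.3
Highest Hurwicz score = 4.3 → CropH.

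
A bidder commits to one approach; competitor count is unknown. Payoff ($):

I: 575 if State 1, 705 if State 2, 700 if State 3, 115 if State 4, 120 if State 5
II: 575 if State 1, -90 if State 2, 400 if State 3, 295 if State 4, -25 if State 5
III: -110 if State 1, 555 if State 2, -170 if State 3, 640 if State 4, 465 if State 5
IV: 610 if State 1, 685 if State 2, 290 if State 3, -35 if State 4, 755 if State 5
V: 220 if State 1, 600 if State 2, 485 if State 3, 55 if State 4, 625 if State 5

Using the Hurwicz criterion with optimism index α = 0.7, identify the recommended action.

I

I: 0.7·705 + 0.3·115 = 528
II: 0.7·575 + 0.3·(-90) = 375.5
III: 0.7·640 + 0.3·(-170) = 397
IV: 0.7·755 + 0.3·(-35) = 518
V: 0.7·625 + 0.3·55 = 454
Highest Hurwicz score = 528 → I.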